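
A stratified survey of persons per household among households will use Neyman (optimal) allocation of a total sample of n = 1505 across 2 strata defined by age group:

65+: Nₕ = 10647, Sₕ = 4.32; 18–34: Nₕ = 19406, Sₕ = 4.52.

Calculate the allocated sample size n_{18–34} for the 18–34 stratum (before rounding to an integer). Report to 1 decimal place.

987.3

Neyman allocation: nₕ = n·NₕSₕ / Σⱼ NⱼSⱼ.
Σ NⱼSⱼ = 10647·4.32 + 19406·4.52 = 133710.16.
n_{18–34} = 1505·19406·4.52 / 133710.16 = 987.3.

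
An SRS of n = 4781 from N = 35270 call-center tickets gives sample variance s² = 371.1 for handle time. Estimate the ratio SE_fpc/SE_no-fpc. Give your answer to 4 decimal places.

f = n/N = 4781/35270 = 0.13555430.
SE_no-fpc = √(s²/n) = 0.2786032; SE_fpc = √((1−f)s²/n) = 0.25903292.
Ratio = √(1−f) = 0.92975572.

0.9298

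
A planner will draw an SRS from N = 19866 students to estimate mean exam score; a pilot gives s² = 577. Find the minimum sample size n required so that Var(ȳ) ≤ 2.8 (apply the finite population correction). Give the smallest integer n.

Without fpc, n₀ = s²/D = 577/2.8 = 206.0714.
With fpc, (1 − n/N)·s²/n ≤ D requires n ≥ n₀/(1 + n₀/N) = 206.0714/(1 + 206.0714/19866) = 203.9558.
Rounding up, n = 204.

204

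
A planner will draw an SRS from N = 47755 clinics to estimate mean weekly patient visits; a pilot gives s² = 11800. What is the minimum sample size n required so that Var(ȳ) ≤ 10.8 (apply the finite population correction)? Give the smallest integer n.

Without fpc, n₀ = s²/D = 11800/10.8 = 1092.5926.
With fpc, (1 − n/N)·s²/n ≤ D requires n ≥ n₀/(1 + n₀/N) = 1092.5926/(1 + 1092.5926/47755) = 1068.1542.
Rounding up, n = 1069.

1069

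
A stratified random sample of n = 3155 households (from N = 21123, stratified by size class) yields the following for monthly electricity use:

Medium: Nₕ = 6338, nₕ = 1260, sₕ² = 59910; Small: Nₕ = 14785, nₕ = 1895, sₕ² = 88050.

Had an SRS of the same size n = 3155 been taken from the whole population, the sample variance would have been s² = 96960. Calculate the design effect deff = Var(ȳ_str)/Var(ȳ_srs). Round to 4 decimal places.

0.8904

Var(ȳ_str) = Σ Wₕ²(1−fₕ)sₕ²/nₕ with Wₕ = Nₕ/21123:
  Medium: (6338/21123)²·(1−1260/6338)·59910/1260 = 3.4297503
  Small: (14785/21123)²·(1−1895/14785)·88050/1895 = 19.846466
  → Var(ȳ_str) = 23.276216.
Var(ȳ_srs) = (1 − 3155/21123)·96960/3155 = 26.141914.
deff = 23.276216 / 26.141914 = 0.8904.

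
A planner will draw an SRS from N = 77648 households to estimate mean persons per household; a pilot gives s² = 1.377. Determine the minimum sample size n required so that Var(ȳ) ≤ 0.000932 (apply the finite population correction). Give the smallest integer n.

1450

Without fpc, n₀ = s²/D = 1.377/0.000932 = 1477.4678.
With fpc, (1 − n/N)·s²/n ≤ D requires n ≥ n₀/(1 + n₀/N) = 1477.4678/(1 + 1477.4678/77648) = 1449.8798.
Rounding up, n = 1450.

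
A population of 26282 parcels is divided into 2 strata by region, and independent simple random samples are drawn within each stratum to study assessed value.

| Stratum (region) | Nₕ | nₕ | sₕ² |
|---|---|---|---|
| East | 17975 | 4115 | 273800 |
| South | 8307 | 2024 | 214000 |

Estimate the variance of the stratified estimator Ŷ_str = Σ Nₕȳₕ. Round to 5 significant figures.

2.2095 × 10^10

Var(Ŷ_str) = Σₕ Nₕ²(1 − fₕ)sₕ²/nₕ.
East: 17975²·(1 − 4115/17975)·273800/4115 = 1.6576611 × 10^10.
South: 8307²·(1 − 2024/8307)·214000/2024 = 5.5184173 × 10^9.
Sum = 2.2095028 × 10^10.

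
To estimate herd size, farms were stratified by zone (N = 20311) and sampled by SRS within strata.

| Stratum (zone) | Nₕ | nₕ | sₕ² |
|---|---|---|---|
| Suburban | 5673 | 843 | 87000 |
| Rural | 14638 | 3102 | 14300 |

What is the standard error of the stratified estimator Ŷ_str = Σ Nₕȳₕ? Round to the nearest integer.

60052

Var(Ŷ_str) = Σₕ Nₕ²(1 − fₕ)sₕ²/nₕ.
Suburban: 5673²·(1 − 843/5673)·87000/843 = 2.8278189 × 10^9.
Rural: 14638²·(1 − 3102/14638)·14300/3102 = 7.7845092 × 10^8.
Sum = 3.6062698 × 10^9.
SE = √(3.6062698 × 10^9) = 60052.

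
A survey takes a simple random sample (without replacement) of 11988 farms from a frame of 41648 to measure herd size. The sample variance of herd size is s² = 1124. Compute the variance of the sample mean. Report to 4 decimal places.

0.0668

Under SRS without replacement, Var(ȳ) = (1 − f)·s²/n with f = n/N = 11988/41648 = 0.28784095.
Var(ȳ) = (1 − 0.28784095)·1124/11988 = 0.71215905·0.093760427 = 0.066772336.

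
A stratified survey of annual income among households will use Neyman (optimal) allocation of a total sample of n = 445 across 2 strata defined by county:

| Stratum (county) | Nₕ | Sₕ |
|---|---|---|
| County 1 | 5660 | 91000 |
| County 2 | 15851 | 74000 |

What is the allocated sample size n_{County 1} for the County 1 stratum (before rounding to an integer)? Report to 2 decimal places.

Neyman allocation: nₕ = n·NₕSₕ / Σⱼ NⱼSⱼ.
Σ NⱼSⱼ = 5660·91000 + 15851·74000 = 1.688034 × 10^9.
n_{County 1} = 445·5660·91000 / (1.688034 × 10^9) = 135.78.

135.78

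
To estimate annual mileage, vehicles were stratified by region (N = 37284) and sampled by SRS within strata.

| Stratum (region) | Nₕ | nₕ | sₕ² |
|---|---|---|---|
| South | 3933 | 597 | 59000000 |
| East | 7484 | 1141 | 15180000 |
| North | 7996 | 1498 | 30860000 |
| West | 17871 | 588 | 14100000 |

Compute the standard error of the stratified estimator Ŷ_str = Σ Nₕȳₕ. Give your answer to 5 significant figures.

Var(Ŷ_str) = Σₕ Nₕ²(1 − fₕ)sₕ²/nₕ.
South: 3933²·(1 − 597/3933)·59000000/597 = 1.2966646 × 10^12.
East: 7484²·(1 − 1141/7484)·15180000/1141 = 6.3156 × 10^11.
North: 7996²·(1 − 1498/7996)·30860000/1498 = 1.0703766 × 10^12.
West: 17871²·(1 − 588/17871)·14100000/588 = 7.4064445 × 10^12.
Sum = 1.0405046 × 10^13.
SE = √(1.0405046 × 10^13) = 3.2257 × 10^6.

3.2257 × 10^6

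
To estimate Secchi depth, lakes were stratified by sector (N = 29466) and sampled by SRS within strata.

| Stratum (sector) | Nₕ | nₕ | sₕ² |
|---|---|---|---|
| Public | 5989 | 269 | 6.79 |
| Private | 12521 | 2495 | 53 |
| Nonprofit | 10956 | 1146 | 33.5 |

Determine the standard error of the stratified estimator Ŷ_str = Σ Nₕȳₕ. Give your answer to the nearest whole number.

2583

Var(Ŷ_str) = Σₕ Nₕ²(1 − fₕ)sₕ²/nₕ.
Public: 5989²·(1 − 269/5989)·6.79/269 = 864704.73.
Private: 12521²·(1 − 2495/12521)·53/2495 = 2.6666869 × 10^6.
Nonprofit: 10956²·(1 − 1146/10956)·33.5/1146 = 3.1418194 × 10^6.
Sum = 6.673211 × 10^6.
SE = √(6.673211 × 10^6) = 2583.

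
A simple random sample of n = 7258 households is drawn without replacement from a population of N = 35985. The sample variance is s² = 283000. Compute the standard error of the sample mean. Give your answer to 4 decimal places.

Under SRS without replacement, Var(ȳ) = (1 − f)·s²/n with f = n/N = 7258/35985 = 0.20169515.
Var(ȳ) = (1 − 0.20169515)·283000/7258 = 0.79830485·38.991458 = 31.12707.
SE(ȳ) = √(31.12707) = 5.5792.

5.5792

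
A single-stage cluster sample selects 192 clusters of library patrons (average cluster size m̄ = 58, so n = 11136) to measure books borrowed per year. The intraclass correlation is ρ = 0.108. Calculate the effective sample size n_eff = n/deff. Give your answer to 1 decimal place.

deff = 1 + (58 − 1)·0.108 = 1 + 6.156 = 7.156.
n_eff = 11136 / 7.156 = 1556.2.

1556.2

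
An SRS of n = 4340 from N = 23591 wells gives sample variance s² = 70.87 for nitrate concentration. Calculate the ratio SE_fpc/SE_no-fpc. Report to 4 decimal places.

0.9033

f = n/N = 4340/23591 = 0.18396846.
SE_no-fpc = √(s²/n) = 0.1277869; SE_fpc = √((1−f)s²/n) = 0.11543562.
Ratio = √(1−f) = 0.90334464.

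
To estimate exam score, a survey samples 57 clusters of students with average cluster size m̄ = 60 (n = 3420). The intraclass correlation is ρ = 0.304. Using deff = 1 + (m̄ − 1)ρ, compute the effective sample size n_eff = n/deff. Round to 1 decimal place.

deff = 1 + (60 − 1)·0.304 = 1 + 17.936 = 18.936.
n_eff = 3420 / 18.936 = 180.6.

180.6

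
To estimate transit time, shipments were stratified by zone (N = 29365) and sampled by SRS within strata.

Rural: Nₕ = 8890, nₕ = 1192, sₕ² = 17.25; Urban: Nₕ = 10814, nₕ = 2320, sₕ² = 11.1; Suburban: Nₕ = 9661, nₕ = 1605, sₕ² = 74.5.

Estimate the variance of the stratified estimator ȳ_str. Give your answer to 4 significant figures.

Var(ȳ_str) = Σₕ Wₕ²(1 − fₕ)sₕ²/nₕ with Wₕ = Nₕ/N, N = 29365.
Rural: Wₕ = 0.30274136; term = 0.30274136²·(1 − 0.13408324)·17.25/1192 = 0.001148504.
Urban: Wₕ = 0.36826154; term = 0.36826154²·(1 − 0.21453671)·11.1/2320 = 5.0965185 × 10^-4.
Suburban: Wₕ = 0.32899711; term = 0.32899711²·(1 − 0.16613187)·74.5/1605 = 0.0041895055.
Sum = 0.0058476614.

0.005848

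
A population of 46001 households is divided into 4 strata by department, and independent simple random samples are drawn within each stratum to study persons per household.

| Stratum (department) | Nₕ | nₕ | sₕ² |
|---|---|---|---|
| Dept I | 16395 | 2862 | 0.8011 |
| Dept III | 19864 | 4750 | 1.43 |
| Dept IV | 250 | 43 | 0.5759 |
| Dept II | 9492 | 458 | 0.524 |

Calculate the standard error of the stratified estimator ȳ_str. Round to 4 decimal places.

0.0109

Var(ȳ_str) = Σₕ Wₕ²(1 − fₕ)sₕ²/nₕ with Wₕ = Nₕ/N, N = 46001.
Dept I: Wₕ = 0.35640530; term = 0.35640530²·(1 − 0.17456542)·0.8011/2862 = 2.9348645 × 10^-5.
Dept III: Wₕ = 0.43181670; term = 0.43181670²·(1 − 0.23912606)·1.43/4750 = 4.2712403 × 10^-5.
Dept IV: Wₕ = 0.00543466; term = 0.00543466²·(1 − 0.17200000)·0.5759/43 = 3.2753252 × 10^-7.
Dept II: Wₕ = 0.20634334; term = 0.20634334²·(1 − 0.04825116)·0.524/458 = 4.6362738 × 10^-5.
Sum = 1.1875132 × 10^-4.
SE = √(1.1875132 × 10^-4) = 0.0109.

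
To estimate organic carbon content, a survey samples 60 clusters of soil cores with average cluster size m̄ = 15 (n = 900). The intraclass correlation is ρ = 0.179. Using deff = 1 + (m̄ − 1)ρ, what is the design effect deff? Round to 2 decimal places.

deff = 1 + (15 − 1)·0.179 = 1 + 2.506 = 3.506.

3.51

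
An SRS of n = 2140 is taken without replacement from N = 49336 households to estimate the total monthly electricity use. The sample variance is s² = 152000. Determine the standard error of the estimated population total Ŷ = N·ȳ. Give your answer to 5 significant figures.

406680

Var(Ŷ) = N²·Var(ȳ) = N²·(1 − n/N)·s²/n.
f = 2140/49336 = 0.04337603; Var(ȳ) = 0.95662397·152000/2140 = 67.947123.
Var(Ŷ) = 49336² · 67.947123 = 1.6538608 × 10^11.
SE(Ŷ) = √(1.6538608 × 10^11) = 406680.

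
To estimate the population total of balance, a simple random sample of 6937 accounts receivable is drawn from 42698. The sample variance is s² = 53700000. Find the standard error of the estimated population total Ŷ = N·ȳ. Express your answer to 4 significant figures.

Var(Ŷ) = N²·Var(ȳ) = N²·(1 − n/N)·s²/n.
f = 6937/42698 = 0.16246663; Var(ȳ) = 0.83753337·53700000/6937 = 6483.4283.
Var(Ŷ) = 42698² · 6483.4283 = 1.1820063 × 10^13.
SE(Ŷ) = √(1.1820063 × 10^13) = 3.438 × 10^6.

3.438 × 10^6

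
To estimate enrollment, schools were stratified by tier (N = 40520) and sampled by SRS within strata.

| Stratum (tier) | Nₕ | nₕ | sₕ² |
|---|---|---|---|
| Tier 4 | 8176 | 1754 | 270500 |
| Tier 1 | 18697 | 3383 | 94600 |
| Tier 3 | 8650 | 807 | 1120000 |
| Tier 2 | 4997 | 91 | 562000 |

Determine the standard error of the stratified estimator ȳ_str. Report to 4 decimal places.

12.6241

Var(ȳ_str) = Σₕ Wₕ²(1 − fₕ)sₕ²/nₕ with Wₕ = Nₕ/N, N = 40520.
Tier 4: Wₕ = 0.20177690; term = 0.20177690²·(1 − 0.21453033)·270500/1754 = 4.9318515.
Tier 1: Wₕ = 0.46142646; term = 0.46142646²·(1 − 0.18093812)·94600/3383 = 4.8765293.
Tier 3: Wₕ = 0.21347483; term = 0.21347483²·(1 − 0.09329480)·1120000/807 = 57.346107.
Tier 2: Wₕ = 0.12332182; term = 0.12332182²·(1 − 0.01821093)·562000/91 = 92.213168.
Sum = 159.36766.
SE = √(159.36766) = 12.6241.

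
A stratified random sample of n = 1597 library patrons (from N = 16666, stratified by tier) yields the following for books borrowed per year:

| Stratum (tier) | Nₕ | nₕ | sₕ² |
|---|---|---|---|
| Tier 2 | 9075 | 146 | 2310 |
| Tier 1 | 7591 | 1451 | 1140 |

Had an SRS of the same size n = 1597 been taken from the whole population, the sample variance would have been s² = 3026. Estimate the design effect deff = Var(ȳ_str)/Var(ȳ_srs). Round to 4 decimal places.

2.7711

Var(ȳ_str) = Σ Wₕ²(1−fₕ)sₕ²/nₕ with Wₕ = Nₕ/16666:
  Tier 2: (9075/16666)²·(1−146/9075)·2310/146 = 4.6157877
  Tier 1: (7591/16666)²·(1−1451/7591)·1140/1451 = 0.13183844
  → Var(ȳ_str) = 4.7476261.
Var(ȳ_srs) = (1 − 1597/16666)·3026/1597 = 1.7132355.
deff = 4.7476261 / 1.7132355 = 2.7711.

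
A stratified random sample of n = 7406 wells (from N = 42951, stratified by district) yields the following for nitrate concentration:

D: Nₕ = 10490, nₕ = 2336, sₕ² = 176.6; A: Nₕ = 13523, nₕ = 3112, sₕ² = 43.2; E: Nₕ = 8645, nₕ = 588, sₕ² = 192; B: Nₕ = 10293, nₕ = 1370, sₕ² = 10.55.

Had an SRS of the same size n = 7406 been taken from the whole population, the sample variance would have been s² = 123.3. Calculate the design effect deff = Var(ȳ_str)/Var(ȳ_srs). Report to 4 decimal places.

1.2539

Var(ȳ_str) = Σ Wₕ²(1−fₕ)sₕ²/nₕ with Wₕ = Nₕ/42951:
  D: (10490/42951)²·(1−2336/10490)·176.6/2336 = 0.0035052379
  A: (13523/42951)²·(1−3112/13523)·43.2/3112 = 0.0010594076
  E: (8645/42951)²·(1−588/8645)·192/588 = 0.012328655
  B: (10293/42951)²·(1−1370/10293)·10.55/1370 = 3.8338772 × 10^-4
  → Var(ȳ_str) = 0.017276688.
Var(ȳ_srs) = (1 − 7406/42951)·123.3/7406 = 0.01377795.
deff = 0.017276688 / 0.01377795 = 1.2539.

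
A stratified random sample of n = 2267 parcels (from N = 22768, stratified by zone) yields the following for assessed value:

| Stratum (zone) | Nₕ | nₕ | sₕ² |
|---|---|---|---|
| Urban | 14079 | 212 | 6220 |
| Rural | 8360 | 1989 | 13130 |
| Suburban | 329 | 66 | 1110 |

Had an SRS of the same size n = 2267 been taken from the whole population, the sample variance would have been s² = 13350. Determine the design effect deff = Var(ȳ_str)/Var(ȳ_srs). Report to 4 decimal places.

2.2124

Var(ȳ_str) = Σ Wₕ²(1−fₕ)sₕ²/nₕ with Wₕ = Nₕ/22768:
  Urban: (14079/22768)²·(1−212/14079)·6220/212 = 11.049919
  Rural: (8360/22768)²·(1−1989/8360)·13130/1989 = 0.67825665
  Suburban: (329/22768)²·(1−66/329)·1110/66 = 0.0028072489
  → Var(ȳ_str) = 11.730983.
Var(ȳ_srs) = (1 − 2267/22768)·13350/2267 = 5.3024906.
deff = 11.730983 / 5.3024906 = 2.2124.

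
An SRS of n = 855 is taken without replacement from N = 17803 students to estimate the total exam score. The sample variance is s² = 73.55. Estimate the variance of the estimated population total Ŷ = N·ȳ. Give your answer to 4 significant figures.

Var(Ŷ) = N²·Var(ȳ) = N²·(1 − n/N)·s²/n.
f = 855/17803 = 0.04802561; Var(ȳ) = 0.95197439·73.55/855 = 0.081892066.
Var(Ŷ) = 17803² · 0.081892066 = 2.5955429 × 10^7.

2.596 × 10^7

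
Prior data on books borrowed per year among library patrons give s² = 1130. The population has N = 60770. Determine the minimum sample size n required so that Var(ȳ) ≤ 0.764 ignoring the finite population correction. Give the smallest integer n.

1480

Without fpc, n₀ = s²/D = 1130/0.764 = 1479.0576.
Rounding up, n = 1480.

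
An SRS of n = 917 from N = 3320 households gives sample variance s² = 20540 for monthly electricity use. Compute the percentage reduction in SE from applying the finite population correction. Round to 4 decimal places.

14.9238

f = n/N = 917/3320 = 0.27620482.
SE_no-fpc = √(s²/n) = 4.7327717; SE_fpc = √((1−f)s²/n) = 4.0264601.
Ratio = √(1−f) = 0.85076153. Reduction = 100·(1 − 0.85076153) = 14.9238%.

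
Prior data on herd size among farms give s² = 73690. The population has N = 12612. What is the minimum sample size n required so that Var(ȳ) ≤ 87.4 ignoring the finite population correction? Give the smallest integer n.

Without fpc, n₀ = s²/D = 73690/87.4 = 843.1350.
Rounding up, n = 844.

844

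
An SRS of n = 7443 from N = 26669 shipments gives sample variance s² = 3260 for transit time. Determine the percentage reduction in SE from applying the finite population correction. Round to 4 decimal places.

f = n/N = 7443/26669 = 0.27908808.
SE_no-fpc = √(s²/n) = 0.66181223; SE_fpc = √((1−f)s²/n) = 0.56192182.
Ratio = √(1−f) = 0.84906532. Reduction = 100·(1 − 0.84906532) = 15.0935%.

15.0935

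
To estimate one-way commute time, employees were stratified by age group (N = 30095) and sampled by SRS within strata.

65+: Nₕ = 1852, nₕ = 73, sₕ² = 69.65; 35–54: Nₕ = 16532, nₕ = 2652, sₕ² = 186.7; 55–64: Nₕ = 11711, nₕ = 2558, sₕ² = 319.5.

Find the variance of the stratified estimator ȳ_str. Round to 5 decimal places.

Var(ȳ_str) = Σₕ Wₕ²(1 − fₕ)sₕ²/nₕ with Wₕ = Nₕ/N, N = 30095.
65+: Wₕ = 0.06153846; term = 0.06153846²·(1 − 0.03941685)·69.65/73 = 0.0034707753.
35–54: Wₕ = 0.54932713; term = 0.54932713²·(1 − 0.16041616)·186.7/2652 = 0.01783598.
55–64: Wₕ = 0.38913441; term = 0.38913441²·(1 − 0.21842712)·319.5/2558 = 0.0147822.
Sum = 0.036088955.

0.03609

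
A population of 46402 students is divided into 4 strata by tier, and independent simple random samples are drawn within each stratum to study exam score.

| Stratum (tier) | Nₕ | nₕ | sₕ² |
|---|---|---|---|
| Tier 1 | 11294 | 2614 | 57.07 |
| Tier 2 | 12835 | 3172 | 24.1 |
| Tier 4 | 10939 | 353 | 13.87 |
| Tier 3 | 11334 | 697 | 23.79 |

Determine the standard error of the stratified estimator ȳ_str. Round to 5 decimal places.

0.07386

Var(ȳ_str) = Σₕ Wₕ²(1 − fₕ)sₕ²/nₕ with Wₕ = Nₕ/N, N = 46402.
Tier 1: Wₕ = 0.24339468; term = 0.24339468²·(1 − 0.23145033)·57.07/2614 = 9.9402292 × 10^-4.
Tier 2: Wₕ = 0.27660446; term = 0.27660446²·(1 − 0.24713674)·24.1/3172 = 4.3764132 × 10^-4.
Tier 4: Wₕ = 0.23574415; term = 0.23574415²·(1 − 0.03226986)·13.87/353 = 0.0021131867.
Tier 3: Wₕ = 0.24425671; term = 0.24425671²·(1 − 0.06149638)·23.79/697 = 0.0019111318.
Sum = 0.0054559827.
SE = √(0.0054559827) = 0.07386.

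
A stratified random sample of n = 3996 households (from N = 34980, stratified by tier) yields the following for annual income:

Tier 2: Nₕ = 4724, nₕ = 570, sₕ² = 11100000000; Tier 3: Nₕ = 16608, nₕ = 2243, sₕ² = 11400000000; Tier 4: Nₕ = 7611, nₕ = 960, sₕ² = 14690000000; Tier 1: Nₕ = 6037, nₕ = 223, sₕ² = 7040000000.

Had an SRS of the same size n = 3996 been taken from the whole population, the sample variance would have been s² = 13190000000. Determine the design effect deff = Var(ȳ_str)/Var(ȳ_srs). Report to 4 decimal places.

Var(ȳ_str) = Σ Wₕ²(1−fₕ)sₕ²/nₕ with Wₕ = Nₕ/34980:
  Tier 2: (4724/34980)²·(1−570/4724)·11100000000/570 = 312309.28
  Tier 3: (16608/34980)²·(1−2243/16608)·11400000000/2243 = 990966.41
  Tier 4: (7611/34980)²·(1−960/7611)·14690000000/960 = 633052.35
  Tier 1: (6037/34980)²·(1−223/6037)·7040000000/223 = 905574.93
  → Var(ȳ_str) = 2.841903 × 10^6.
Var(ȳ_srs) = (1 − 3996/34980)·13190000000/3996 = 2.9237282 × 10^6.
deff = (2.841903 × 10^6) / (2.9237282 × 10^6) = 0.9720.

0.9720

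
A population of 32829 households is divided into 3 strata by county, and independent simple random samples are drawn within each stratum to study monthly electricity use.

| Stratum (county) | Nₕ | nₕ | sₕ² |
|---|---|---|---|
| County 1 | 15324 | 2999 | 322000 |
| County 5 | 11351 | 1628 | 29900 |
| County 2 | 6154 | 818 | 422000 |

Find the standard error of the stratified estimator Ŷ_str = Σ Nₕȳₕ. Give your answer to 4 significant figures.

198100

Var(Ŷ_str) = Σₕ Nₕ²(1 − fₕ)sₕ²/nₕ.
County 1: 15324²·(1 − 2999/15324)·322000/2999 = 2.0278624 × 10^10.
County 5: 11351²·(1 − 1628/11351)·29900/1628 = 2.0269881 × 10^9.
County 2: 6154²·(1 − 818/6154)·422000/818 = 1.6940743 × 10^10.
Sum = 3.9246355 × 10^10.
SE = √(3.9246355 × 10^10) = 198100.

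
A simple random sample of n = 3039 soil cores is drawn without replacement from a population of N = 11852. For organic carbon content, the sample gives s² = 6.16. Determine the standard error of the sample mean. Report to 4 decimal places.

Under SRS without replacement, Var(ȳ) = (1 − f)·s²/n with f = n/N = 3039/11852 = 0.25641242.
Var(ȳ) = (1 − 0.25641242)·6.16/3039 = 0.74358758·0.0020269826 = 0.0015072391.
SE(ȳ) = √(0.0015072391) = 0.0388.

0.0388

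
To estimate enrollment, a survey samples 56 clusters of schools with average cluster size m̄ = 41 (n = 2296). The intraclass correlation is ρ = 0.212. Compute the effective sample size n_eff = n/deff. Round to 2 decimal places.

242.19

deff = 1 + (41 − 1)·0.212 = 1 + 8.48 = 9.48.
n_eff = 2296 / 9.48 = 242.19.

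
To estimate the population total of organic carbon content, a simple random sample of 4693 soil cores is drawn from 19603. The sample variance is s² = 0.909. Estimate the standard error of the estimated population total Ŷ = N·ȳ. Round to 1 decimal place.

Var(Ŷ) = N²·Var(ȳ) = N²·(1 − n/N)·s²/n.
f = 4693/19603 = 0.23940213; Var(ȳ) = 0.76059787·0.909/4693 = 1.4732228 × 10^-4.
Var(Ŷ) = 19603² · (1.4732228 × 10^-4) = 56612.654.
SE(Ŷ) = √(56612.654) = 237.9.

237.9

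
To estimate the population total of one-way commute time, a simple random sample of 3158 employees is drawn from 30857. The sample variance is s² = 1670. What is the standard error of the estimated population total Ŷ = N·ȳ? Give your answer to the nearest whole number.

21260

Var(Ŷ) = N²·Var(ȳ) = N²·(1 − n/N)·s²/n.
f = 3158/30857 = 0.10234307; Var(ȳ) = 0.89765693·1670/3158 = 0.47469509.
Var(Ŷ) = 30857² · 0.47469509 = 4.5198304 × 10^8.
SE(Ŷ) = √(4.5198304 × 10^8) = 21260.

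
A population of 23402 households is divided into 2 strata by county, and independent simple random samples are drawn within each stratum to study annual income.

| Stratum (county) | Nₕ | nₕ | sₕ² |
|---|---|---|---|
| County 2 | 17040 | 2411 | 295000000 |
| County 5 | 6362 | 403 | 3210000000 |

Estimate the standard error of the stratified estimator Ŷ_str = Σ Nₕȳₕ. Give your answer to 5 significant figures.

Var(Ŷ_str) = Σₕ Nₕ²(1 − fₕ)sₕ²/nₕ.
County 2: 17040²·(1 − 2411/17040)·295000000/2411 = 3.0500646 × 10^13.
County 5: 6362²·(1 − 403/6362)·3210000000/403 = 3.0197225 × 10^14.
Sum = 3.324729 × 10^14.
SE = √(3.324729 × 10^14) = 1.8234 × 10^7.

1.8234 × 10^7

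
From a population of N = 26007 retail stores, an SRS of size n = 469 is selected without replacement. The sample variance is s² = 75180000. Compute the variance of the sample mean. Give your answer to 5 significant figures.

Under SRS without replacement, Var(ȳ) = (1 − f)·s²/n with f = n/N = 469/26007 = 0.01803361.
Var(ȳ) = (1 − 0.01803361)·75180000/469 = 0.98196639·160298.51 = 157407.75.

157410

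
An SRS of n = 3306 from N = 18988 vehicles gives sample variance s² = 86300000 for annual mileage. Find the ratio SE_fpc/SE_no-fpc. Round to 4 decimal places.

0.9088

f = n/N = 3306/18988 = 0.17410996.
SE_no-fpc = √(s²/n) = 161.56749; SE_fpc = √((1−f)s²/n) = 146.8301.
Ratio = √(1−f) = 0.90878492.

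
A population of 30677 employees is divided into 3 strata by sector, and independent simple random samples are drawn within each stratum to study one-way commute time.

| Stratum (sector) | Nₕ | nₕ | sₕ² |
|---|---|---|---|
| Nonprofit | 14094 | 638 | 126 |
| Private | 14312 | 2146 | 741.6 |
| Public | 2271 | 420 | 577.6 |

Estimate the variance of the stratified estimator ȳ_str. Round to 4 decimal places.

Var(ȳ_str) = Σₕ Wₕ²(1 − fₕ)sₕ²/nₕ with Wₕ = Nₕ/N, N = 30677.
Nonprofit: Wₕ = 0.45943215; term = 0.45943215²·(1 − 0.04526749)·126/638 = 0.0397992.
Private: Wₕ = 0.46653845; term = 0.46653845²·(1 − 0.14994410)·741.6/2146 = 0.063938489.
Public: Wₕ = 0.07402940; term = 0.07402940²·(1 − 0.18494055)·577.6/420 = 0.0061429315.
Sum = 0.10988062.

0.1099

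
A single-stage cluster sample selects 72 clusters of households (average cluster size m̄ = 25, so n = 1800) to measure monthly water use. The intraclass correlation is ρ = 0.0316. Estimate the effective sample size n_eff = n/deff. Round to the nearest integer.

deff = 1 + (25 − 1)·0.0316 = 1 + 0.7584 = 1.7584.
n_eff = 1800 / 1.7584 = 1024.

1024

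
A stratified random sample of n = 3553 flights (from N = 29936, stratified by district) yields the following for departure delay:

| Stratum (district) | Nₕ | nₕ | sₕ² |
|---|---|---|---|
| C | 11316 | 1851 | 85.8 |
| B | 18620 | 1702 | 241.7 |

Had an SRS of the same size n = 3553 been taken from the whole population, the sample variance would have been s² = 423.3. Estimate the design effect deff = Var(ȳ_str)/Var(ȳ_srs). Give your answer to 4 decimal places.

0.5282

Var(ȳ_str) = Σ Wₕ²(1−fₕ)sₕ²/nₕ with Wₕ = Nₕ/29936:
  C: (11316/29936)²·(1−1851/11316)·85.8/1851 = 0.0055399633
  B: (18620/29936)²·(1−1702/18620)·241.7/1702 = 0.049918124
  → Var(ȳ_str) = 0.055458087.
Var(ȳ_srs) = (1 − 3553/29936)·423.3/3553 = 0.10499859.
deff = 0.055458087 / 0.10499859 = 0.5282.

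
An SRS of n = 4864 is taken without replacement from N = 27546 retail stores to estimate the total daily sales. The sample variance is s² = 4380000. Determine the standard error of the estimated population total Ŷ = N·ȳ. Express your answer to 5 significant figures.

Var(Ŷ) = N²·Var(ȳ) = N²·(1 − n/N)·s²/n.
f = 4864/27546 = 0.17657736; Var(ȳ) = 0.82342264·4380000/4864 = 741.48667.
Var(Ŷ) = 27546² · 741.48667 = 5.6262682 × 10^11.
SE(Ŷ) = √(5.6262682 × 10^11) = 750080.

750080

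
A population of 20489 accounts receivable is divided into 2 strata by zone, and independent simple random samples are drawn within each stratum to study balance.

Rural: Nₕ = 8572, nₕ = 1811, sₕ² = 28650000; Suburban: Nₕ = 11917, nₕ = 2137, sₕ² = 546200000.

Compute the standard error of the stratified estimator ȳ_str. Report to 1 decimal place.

270.5

Var(ȳ_str) = Σₕ Wₕ²(1 − fₕ)sₕ²/nₕ with Wₕ = Nₕ/N, N = 20489.
Rural: Wₕ = 0.41837083; term = 0.41837083²·(1 − 0.21126925)·28650000/1811 = 2184.0257.
Suburban: Wₕ = 0.58162917; term = 0.58162917²·(1 − 0.17932366)·546200000/2137 = 70959.646.
Sum = 73143.672.
SE = √(73143.672) = 270.5.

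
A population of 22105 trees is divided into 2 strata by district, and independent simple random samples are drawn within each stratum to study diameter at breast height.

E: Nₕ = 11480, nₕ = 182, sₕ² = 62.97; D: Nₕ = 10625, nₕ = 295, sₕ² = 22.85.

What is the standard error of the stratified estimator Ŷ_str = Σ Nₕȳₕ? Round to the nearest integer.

7306

Var(Ŷ_str) = Σₕ Nₕ²(1 − fₕ)sₕ²/nₕ.
E: 11480²·(1 − 182/11480)·62.97/182 = 4.4875135 × 10^7.
D: 10625²·(1 − 295/10625)·22.85/295 = 8.5014587 × 10^6.
Sum = 5.3376594 × 10^7.
SE = √(5.3376594 × 10^7) = 7306.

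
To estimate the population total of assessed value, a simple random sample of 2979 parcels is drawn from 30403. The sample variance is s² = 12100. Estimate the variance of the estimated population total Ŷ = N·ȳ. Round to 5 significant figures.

Var(Ŷ) = N²·Var(ȳ) = N²·(1 − n/N)·s²/n.
f = 2979/30403 = 0.09798375; Var(ȳ) = 0.90201625·12100/2979 = 3.6637787.
Var(Ŷ) = 30403² · 3.6637787 = 3.386586 × 10^9.

3.3866 × 10^9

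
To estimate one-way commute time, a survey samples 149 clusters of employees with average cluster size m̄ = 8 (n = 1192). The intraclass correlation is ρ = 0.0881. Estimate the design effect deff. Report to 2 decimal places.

deff = 1 + (8 − 1)·0.0881 = 1 + 0.6167 = 1.6167.

1.62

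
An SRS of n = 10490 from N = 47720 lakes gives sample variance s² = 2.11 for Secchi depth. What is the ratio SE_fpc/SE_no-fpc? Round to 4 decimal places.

f = n/N = 10490/47720 = 0.21982397.
SE_no-fpc = √(s²/n) = 0.014182523; SE_fpc = √((1−f)s²/n) = 0.012527078.
Ratio = √(1−f) = 0.88327574.

0.8833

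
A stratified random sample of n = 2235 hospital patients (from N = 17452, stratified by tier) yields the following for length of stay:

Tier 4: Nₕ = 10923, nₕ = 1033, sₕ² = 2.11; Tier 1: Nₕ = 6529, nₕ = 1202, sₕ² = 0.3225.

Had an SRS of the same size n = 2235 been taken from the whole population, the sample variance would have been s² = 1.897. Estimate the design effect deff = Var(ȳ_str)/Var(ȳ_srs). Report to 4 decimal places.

Var(ȳ_str) = Σ Wₕ²(1−fₕ)sₕ²/nₕ with Wₕ = Nₕ/17452:
  Tier 4: (10923/17452)²·(1−1033/10923)·2.11/1033 = 7.2448592 × 10^-4
  Tier 1: (6529/17452)²·(1−1202/6529)·0.3225/1202 = 3.0638268 × 10^-5
  → Var(ȳ_str) = 7.5512419 × 10^-4.
Var(ȳ_srs) = (1 − 2235/17452)·1.897/2235 = 7.4007143 × 10^-4.
deff = (7.5512419 × 10^-4) / (7.4007143 × 10^-4) = 1.0203.

1.0203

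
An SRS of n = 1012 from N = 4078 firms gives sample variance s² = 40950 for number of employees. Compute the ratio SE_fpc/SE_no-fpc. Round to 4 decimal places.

f = n/N = 1012/4078 = 0.24816086.
SE_no-fpc = √(s²/n) = 6.3611655; SE_fpc = √((1−f)s²/n) = 5.5156813.
Ratio = √(1−f) = 0.86708658.

0.8671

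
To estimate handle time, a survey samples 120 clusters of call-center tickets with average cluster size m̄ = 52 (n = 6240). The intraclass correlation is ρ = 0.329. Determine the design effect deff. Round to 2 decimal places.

deff = 1 + (52 − 1)·0.329 = 1 + 16.779 = 17.779.

17.78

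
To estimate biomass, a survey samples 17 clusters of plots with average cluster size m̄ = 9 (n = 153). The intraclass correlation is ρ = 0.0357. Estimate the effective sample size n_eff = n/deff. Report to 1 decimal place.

119.0

deff = 1 + (9 − 1)·0.0357 = 1 + 0.2856 = 1.2856.
n_eff = 153 / 1.2856 = 119.0.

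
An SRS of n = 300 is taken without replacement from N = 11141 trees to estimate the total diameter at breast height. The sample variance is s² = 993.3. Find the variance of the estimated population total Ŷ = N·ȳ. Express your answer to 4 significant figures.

Var(Ŷ) = N²·Var(ȳ) = N²·(1 − n/N)·s²/n.
f = 300/11141 = 0.02692756; Var(ȳ) = 0.97307244·993.3/300 = 3.2218428.
Var(Ŷ) = 11141² · 3.2218428 = 3.9990119 × 10^8.

3.999 × 10^8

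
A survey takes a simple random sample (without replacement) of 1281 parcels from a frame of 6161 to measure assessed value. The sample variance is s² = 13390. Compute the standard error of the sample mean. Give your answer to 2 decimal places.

Under SRS without replacement, Var(ȳ) = (1 − f)·s²/n with f = n/N = 1281/6161 = 0.20792079.
Var(ȳ) = (1 − 0.20792079)·13390/1281 = 0.79207921·10.452771 = 8.2794228.
SE(ȳ) = √(8.2794228) = 2.88.

2.88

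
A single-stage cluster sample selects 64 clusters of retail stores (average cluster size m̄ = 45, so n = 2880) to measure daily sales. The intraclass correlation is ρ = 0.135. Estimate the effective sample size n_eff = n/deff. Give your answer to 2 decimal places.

414.99

deff = 1 + (45 − 1)·0.135 = 1 + 5.94 = 6.94.
n_eff = 2880 / 6.94 = 414.99.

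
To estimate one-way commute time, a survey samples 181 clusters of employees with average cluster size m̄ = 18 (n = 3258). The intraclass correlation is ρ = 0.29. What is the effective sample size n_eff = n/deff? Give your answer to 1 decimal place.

deff = 1 + (18 − 1)·0.29 = 1 + 4.93 = 5.93.
n_eff = 3258 / 5.93 = 549.4.

549.4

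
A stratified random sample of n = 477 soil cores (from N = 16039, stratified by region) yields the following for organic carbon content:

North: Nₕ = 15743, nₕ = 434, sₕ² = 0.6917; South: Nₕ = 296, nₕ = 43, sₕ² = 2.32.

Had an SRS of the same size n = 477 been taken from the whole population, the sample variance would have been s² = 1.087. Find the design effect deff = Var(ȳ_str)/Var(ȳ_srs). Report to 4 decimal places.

0.6824

Var(ȳ_str) = Σ Wₕ²(1−fₕ)sₕ²/nₕ with Wₕ = Nₕ/16039:
  North: (15743/16039)²·(1−434/15743)·0.6917/434 = 0.001493165
  South: (296/16039)²·(1−43/296)·2.32/43 = 1.5706419 × 10^-5
  → Var(ȳ_str) = 0.0015088714.
Var(ȳ_srs) = (1 − 477/16039)·1.087/477 = 0.0022110537.
deff = 0.0015088714 / 0.0022110537 = 0.6824.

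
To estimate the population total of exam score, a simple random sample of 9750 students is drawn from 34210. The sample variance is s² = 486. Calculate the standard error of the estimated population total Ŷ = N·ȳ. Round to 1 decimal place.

6458.3

Var(Ŷ) = N²·Var(ȳ) = N²·(1 − n/N)·s²/n.
f = 9750/34210 = 0.28500438; Var(ȳ) = 0.71499562·486/9750 = 0.035639781.
Var(Ŷ) = 34210² · 0.035639781 = 4.1710095 × 10^7.
SE(Ŷ) = √(4.1710095 × 10^7) = 6458.3.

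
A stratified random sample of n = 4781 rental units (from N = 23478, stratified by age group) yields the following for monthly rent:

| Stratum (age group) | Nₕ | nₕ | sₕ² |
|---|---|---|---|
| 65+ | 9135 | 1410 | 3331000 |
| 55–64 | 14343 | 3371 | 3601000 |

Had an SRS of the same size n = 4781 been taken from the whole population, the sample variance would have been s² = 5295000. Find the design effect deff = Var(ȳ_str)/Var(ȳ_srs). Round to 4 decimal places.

Var(ȳ_str) = Σ Wₕ²(1−fₕ)sₕ²/nₕ with Wₕ = Nₕ/23478:
  65+: (9135/23478)²·(1−1410/9135)·3331000/1410 = 302.44079
  55–64: (14343/23478)²·(1−3371/14343)·3601000/3371 = 304.97762
  → Var(ȳ_str) = 607.41841.
Var(ȳ_srs) = (1 − 4781/23478)·5295000/4781 = 881.97861.
deff = 607.41841 / 881.97861 = 0.6887.

0.6887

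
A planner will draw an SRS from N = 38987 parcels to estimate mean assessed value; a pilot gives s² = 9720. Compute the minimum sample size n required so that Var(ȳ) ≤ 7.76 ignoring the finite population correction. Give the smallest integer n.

1253

Without fpc, n₀ = s²/D = 9720/7.76 = 1252.5773.
Rounding up, n = 1253.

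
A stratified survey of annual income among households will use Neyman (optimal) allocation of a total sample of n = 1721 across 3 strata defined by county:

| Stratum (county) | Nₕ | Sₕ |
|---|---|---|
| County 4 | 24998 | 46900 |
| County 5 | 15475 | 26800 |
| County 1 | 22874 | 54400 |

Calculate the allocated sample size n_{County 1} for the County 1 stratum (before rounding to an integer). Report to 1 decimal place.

756.3

Neyman allocation: nₕ = n·NₕSₕ / Σⱼ NⱼSⱼ.
Σ NⱼSⱼ = 24998·46900 + 15475·26800 + 22874·54400 = 2.8314818 × 10^9.
n_{County 1} = 1721·22874·54400 / (2.8314818 × 10^9) = 756.3.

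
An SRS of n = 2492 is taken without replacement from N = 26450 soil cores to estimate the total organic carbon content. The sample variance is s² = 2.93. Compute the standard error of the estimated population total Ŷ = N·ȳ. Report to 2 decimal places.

863.17

Var(Ŷ) = N²·Var(ȳ) = N²·(1 − n/N)·s²/n.
f = 2492/26450 = 0.09421550; Var(ȳ) = 0.90578450·2.93/2492 = 0.0010649874.
Var(Ŷ) = 26450² · 0.0010649874 = 745067.85.
SE(Ŷ) = √(745067.85) = 863.17.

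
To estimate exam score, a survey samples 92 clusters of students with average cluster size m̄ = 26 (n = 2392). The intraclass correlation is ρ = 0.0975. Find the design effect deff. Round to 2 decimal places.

3.44

deff = 1 + (26 − 1)·0.0975 = 1 + 2.4375 = 3.4375.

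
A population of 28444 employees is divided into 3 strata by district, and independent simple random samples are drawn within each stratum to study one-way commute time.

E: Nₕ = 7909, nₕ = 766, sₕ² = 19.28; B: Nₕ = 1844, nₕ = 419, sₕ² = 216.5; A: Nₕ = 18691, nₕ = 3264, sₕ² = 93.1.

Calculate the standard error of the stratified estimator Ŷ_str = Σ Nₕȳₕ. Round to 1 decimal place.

3317.3

Var(Ŷ_str) = Σₕ Nₕ²(1 − fₕ)sₕ²/nₕ.
E: 7909²·(1 − 766/7909)·19.28/766 = 1.4219374 × 10^6.
B: 1844²·(1 − 419/1844)·216.5/419 = 1.3577495 × 10^6.
A: 18691²·(1 − 3264/18691)·93.1/3264 = 8.2245766 × 10^6.
Sum = 1.1004264 × 10^7.
SE = √(1.1004264 × 10^7) = 3317.3.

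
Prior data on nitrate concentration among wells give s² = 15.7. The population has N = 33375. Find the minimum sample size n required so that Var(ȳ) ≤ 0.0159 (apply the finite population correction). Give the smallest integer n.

960

Without fpc, n₀ = s²/D = 15.7/0.0159 = 987.4214.
With fpc, (1 − n/N)·s²/n ≤ D requires n ≥ n₀/(1 + n₀/N) = 987.4214/(1 + 987.4214/33375) = 959.0474.
Rounding up, n = 960.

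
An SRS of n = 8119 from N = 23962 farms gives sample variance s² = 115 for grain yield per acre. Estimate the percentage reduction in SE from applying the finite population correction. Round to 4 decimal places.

f = n/N = 8119/23962 = 0.33882814.
SE_no-fpc = √(s²/n) = 0.11901389; SE_fpc = √((1−f)s²/n) = 0.096773139.
Ratio = √(1−f) = 0.81312475. Reduction = 100·(1 − 0.81312475) = 18.6875%.

18.6875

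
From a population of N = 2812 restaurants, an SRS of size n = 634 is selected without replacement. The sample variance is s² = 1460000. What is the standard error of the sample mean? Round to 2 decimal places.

42.23

Under SRS without replacement, Var(ȳ) = (1 − f)·s²/n with f = n/N = 634/2812 = 0.22546230.
Var(ȳ) = (1 − 0.22546230)·1460000/634 = 0.77453770·2302.8391 = 1783.6357.
SE(ȳ) = √(1783.6357) = 42.23.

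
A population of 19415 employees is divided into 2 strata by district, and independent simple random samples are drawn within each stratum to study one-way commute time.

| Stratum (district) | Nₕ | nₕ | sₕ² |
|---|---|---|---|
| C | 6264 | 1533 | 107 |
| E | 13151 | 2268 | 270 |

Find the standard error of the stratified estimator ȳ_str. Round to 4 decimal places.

0.2251

Var(ȳ_str) = Σₕ Wₕ²(1 − fₕ)sₕ²/nₕ with Wₕ = Nₕ/N, N = 19415.
C: Wₕ = 0.32263714; term = 0.32263714²·(1 − 0.24473180)·107/1533 = 0.0054874621.
E: Wₕ = 0.67736286; term = 0.67736286²·(1 − 0.17245837)·270/2268 = 0.04520155.
Sum = 0.050689012.
SE = √(0.050689012) = 0.2251.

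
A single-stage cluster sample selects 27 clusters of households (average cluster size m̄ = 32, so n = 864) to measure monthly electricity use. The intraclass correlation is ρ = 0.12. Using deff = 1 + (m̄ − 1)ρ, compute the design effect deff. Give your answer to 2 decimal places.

deff = 1 + (32 − 1)·0.12 = 1 + 3.72 = 4.72.

4.72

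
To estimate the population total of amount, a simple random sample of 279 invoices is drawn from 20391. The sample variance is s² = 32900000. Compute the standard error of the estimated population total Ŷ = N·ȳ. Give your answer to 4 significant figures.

6.954 × 10^6

Var(Ŷ) = N²·Var(ȳ) = N²·(1 − n/N)·s²/n.
f = 279/20391 = 0.01368251; Var(ȳ) = 0.98631749·32900000/279 = 116307.69.
Var(Ŷ) = 20391² · 116307.69 = 4.835991 × 10^13.
SE(Ŷ) = √(4.835991 × 10^13) = 6.954 × 10^6.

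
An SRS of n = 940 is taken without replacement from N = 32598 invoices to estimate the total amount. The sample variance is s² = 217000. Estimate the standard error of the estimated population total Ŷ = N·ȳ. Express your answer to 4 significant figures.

Var(Ŷ) = N²·Var(ȳ) = N²·(1 − n/N)·s²/n.
f = 940/32598 = 0.02883612; Var(ȳ) = 0.97116388·217000/940 = 224.19421.
Var(Ŷ) = 32598² · 224.19421 = 2.382354 × 10^11.
SE(Ŷ) = √(2.382354 × 10^11) = 488100.

488100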